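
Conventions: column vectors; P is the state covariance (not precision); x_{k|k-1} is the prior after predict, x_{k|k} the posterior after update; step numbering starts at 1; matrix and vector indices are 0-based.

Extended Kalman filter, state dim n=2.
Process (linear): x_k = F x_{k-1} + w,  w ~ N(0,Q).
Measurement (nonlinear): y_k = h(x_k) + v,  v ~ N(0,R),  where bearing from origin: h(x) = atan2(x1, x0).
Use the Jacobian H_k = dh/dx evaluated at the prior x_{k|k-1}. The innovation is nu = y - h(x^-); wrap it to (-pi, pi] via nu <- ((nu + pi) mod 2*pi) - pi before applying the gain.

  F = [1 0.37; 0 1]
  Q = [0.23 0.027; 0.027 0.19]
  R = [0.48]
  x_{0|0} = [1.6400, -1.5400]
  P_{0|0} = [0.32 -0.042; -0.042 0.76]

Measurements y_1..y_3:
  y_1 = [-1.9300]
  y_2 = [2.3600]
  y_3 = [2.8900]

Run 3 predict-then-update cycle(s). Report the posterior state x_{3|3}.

step 1: x^-=[1.0702, -1.5400]  P^-=[0.6230 0.2662; 0.2662 0.9500]  H_jac=[0.4379 0.3043]  S=[0.7584]  K=[0.4665; 0.5349]  nu=[-0.9665]  x^+=[0.6193, -2.0570]  P^+=[0.4579 0.0770; 0.0770 0.7330]
step 2: x^-=[-0.1418, -2.0570]  P^-=[0.8452 0.3752; 0.3752 0.9230]  H_jac=[0.4838 -0.0334]  S=[0.6668]  K=[0.5946; 0.2261]  nu=[-2.2836]  x^+=[-1.4995, -2.5732]  P^+=[0.6095 0.2855; 0.2855 0.8889]
step 3: x^-=[-2.4516, -2.5732]  P^-=[1.1725 0.6415; 0.6415 1.0789]  H_jac=[0.2037 -0.1941]  S=[0.5186]  K=[0.2205; -0.1518]  nu=[-1.0612]  x^+=[-2.6856, -2.4121]  P^+=[1.1473 0.6588; 0.6588 1.0670]

x_post = [-2.6856, -2.4121]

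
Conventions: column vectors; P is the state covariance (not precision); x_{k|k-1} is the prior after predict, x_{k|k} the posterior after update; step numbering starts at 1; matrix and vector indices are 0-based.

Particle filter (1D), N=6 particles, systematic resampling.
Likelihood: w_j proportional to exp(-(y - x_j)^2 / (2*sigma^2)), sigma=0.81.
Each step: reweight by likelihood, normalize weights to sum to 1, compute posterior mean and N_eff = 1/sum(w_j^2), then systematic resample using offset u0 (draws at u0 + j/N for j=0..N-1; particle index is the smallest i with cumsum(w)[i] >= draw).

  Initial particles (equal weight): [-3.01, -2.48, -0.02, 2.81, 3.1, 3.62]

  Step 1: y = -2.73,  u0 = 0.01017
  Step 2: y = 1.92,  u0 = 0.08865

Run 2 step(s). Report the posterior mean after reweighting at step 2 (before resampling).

step 1: w=[0.4960, 0.5020, 0.0020, 0.0000, 0.0000, 0.0000]  mean=-2.7381  Neff=2.0077  idx=[0, 0, 0, 1, 1, 1]
step 2: w=[0.0075, 0.0075, 0.0075, 0.3258, 0.3258, 0.3258]  mean=-2.4920  Neff=3.1385  idx=[3, 3, 4, 4, 5, 5]

post_mean = -2.4920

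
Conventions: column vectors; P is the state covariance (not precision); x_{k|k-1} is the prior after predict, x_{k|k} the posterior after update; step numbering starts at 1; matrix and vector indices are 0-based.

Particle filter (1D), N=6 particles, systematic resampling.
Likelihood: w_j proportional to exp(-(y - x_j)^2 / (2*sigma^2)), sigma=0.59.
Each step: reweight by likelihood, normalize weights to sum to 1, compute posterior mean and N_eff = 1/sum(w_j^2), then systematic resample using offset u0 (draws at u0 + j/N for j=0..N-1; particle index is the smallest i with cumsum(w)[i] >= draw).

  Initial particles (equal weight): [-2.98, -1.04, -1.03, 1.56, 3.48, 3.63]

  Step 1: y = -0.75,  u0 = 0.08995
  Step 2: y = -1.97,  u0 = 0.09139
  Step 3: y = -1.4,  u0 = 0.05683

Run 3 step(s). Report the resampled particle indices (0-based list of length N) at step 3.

step 1: w=[0.0004, 0.4976, 0.5017, 0.0003, 0.0000, 0.0000]  mean=-1.0352  Neff=2.0028  idx=[1, 1, 1, 2, 2, 2]
step 2: w=[0.1689, 0.1689, 0.1689, 0.1644, 0.1644, 0.1644]  mean=-1.0351  Neff=5.9989  idx=[0, 1, 2, 3, 4, 5]
step 3: w=[0.1675, 0.1675, 0.1675, 0.1658, 0.1658, 0.1658]  mean=-1.0350  Neff=5.9998  idx=[0, 1, 2, 3, 4, 5]

resampled_idx = [0, 1, 2, 3, 4, 5]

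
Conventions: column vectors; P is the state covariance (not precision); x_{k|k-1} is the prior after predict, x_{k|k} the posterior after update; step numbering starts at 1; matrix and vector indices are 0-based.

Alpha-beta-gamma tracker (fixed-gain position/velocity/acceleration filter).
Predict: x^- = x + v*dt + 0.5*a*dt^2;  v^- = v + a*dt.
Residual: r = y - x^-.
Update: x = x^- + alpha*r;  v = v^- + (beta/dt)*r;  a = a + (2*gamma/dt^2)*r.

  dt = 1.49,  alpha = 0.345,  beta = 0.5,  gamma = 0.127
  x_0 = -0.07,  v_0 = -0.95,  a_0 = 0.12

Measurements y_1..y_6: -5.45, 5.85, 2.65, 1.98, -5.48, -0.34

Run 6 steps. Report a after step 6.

step 1: x_pred=-1.3523  r=-4.0977  x^+=-2.7660  v^+=-2.1463  a^+=-0.3488
step 2: x_pred=-6.3511  r=12.2011  x^+=-2.1418  v^+=1.4283  a^+=1.0471
step 3: x_pred=1.1488  r=1.5012  x^+=1.6667  v^+=3.4923  a^+=1.2189
step 4: x_pred=8.2232  r=-6.2432  x^+=6.0693  v^+=3.2133  a^+=0.5046
step 5: x_pred=11.4173  r=-16.8973  x^+=5.5877  v^+=-1.7051  a^+=-1.4286
step 6: x_pred=1.4613  r=-1.8013  x^+=0.8399  v^+=-4.4382  a^+=-1.6347

a_post = -1.6347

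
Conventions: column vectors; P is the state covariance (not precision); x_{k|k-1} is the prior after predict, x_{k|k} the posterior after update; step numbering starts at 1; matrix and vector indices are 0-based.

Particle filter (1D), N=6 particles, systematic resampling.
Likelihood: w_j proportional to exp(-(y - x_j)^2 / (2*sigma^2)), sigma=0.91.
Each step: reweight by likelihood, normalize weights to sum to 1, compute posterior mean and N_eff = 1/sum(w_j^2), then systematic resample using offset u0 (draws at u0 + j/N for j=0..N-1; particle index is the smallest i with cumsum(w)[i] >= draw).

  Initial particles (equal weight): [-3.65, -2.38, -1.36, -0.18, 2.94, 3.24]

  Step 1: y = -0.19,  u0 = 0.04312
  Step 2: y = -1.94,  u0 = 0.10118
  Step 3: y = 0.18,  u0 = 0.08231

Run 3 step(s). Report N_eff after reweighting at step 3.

step 1: w=[0.0005, 0.0369, 0.2923, 0.6680, 0.0018, 0.0005]  mean=-0.6003  Neff=1.8763  idx=[2, 2, 3, 3, 3, 3]
step 2: w=[0.3630, 0.3630, 0.0685, 0.0685, 0.0685, 0.0685]  mean=-1.0366  Neff=3.5428  idx=[0, 0, 1, 1, 2, 5]
step 3: w=[0.0852, 0.0852, 0.0852, 0.0852, 0.3297, 0.3297]  mean=-0.5819  Neff=4.0585  idx=[0, 2, 4, 4, 5, 5]

N_eff = 4.0585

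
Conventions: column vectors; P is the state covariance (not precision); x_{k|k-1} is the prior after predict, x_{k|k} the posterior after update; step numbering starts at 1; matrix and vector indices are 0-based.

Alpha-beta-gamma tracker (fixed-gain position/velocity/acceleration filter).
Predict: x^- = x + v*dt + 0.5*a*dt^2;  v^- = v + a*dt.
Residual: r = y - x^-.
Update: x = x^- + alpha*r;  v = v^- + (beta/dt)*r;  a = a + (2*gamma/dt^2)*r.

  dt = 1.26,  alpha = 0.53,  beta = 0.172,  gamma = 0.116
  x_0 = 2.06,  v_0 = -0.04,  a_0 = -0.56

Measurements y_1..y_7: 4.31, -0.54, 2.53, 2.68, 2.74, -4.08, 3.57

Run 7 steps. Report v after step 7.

v_post = 0.5330

step 1: x_pred=1.5651  r=2.7449  x^+=3.0199  v^+=-0.3709  a^+=-0.1589
step 2: x_pred=2.4264  r=-2.9664  x^+=0.8542  v^+=-0.9760  a^+=-0.5924
step 3: x_pred=-0.8458  r=3.3758  x^+=0.9434  v^+=-1.2616  a^+=-0.0991
step 4: x_pred=-0.7249  r=3.4049  x^+=1.0797  v^+=-0.9216  a^+=0.3985
step 5: x_pred=0.2348  r=2.5052  x^+=1.5626  v^+=-0.0775  a^+=0.7646
step 6: x_pred=2.0718  r=-6.1518  x^+=-1.1886  v^+=0.0461  a^+=-0.1344
step 7: x_pred=-1.2373  r=4.8073  x^+=1.3106  v^+=0.5330  a^+=0.5681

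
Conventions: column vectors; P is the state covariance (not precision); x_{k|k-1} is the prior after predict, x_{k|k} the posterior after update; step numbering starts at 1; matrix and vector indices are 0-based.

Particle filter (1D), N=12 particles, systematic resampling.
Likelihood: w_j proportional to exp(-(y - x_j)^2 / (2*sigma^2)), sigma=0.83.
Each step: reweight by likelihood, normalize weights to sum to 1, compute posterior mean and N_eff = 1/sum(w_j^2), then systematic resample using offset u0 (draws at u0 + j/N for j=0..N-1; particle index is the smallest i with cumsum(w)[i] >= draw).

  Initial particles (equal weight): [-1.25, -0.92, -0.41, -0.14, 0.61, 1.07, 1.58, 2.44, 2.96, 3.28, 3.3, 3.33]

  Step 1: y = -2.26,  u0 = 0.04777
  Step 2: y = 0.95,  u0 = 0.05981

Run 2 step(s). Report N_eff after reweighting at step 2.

N_eff = 5.0167

step 1: w=[0.5462, 0.3111, 0.0955, 0.0439, 0.0029, 0.0004, 0.0000, 0.0000, 0.0000, 0.0000, 0.0000, 0.0000]  mean=-1.0121  Neff=2.4619  idx=[0, 0, 0, 0, 0, 0, 1, 1, 1, 1, 2, 3]
step 2: w=[0.0253, 0.0253, 0.0253, 0.0253, 0.0253, 0.0253, 0.0671, 0.0671, 0.0671, 0.0671, 0.2217, 0.3583]  mean=-0.5776  Neff=5.0167  idx=[2, 5, 7, 8, 9, 10, 10, 11, 11, 11, 11, 11]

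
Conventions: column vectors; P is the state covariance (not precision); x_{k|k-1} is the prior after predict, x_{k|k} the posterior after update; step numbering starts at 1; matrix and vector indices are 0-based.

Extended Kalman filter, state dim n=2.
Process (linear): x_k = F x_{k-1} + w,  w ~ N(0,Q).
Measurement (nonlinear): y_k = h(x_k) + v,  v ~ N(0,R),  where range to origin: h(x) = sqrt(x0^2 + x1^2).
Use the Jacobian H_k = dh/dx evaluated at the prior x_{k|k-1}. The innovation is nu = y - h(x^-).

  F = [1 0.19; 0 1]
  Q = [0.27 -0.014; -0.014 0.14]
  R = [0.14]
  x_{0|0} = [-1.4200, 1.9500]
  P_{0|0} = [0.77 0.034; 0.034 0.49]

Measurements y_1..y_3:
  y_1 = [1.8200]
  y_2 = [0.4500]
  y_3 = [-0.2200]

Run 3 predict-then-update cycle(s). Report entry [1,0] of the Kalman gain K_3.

K[1,0] = 0.1714

step 1: x^-=[-1.0495, 1.9500]  P^-=[1.0706 0.1131; 0.1131 0.6300]  H_jac=[-0.4739 0.8806]  S=[0.7746]  K=[-0.5265; 0.6470]  nu=[-0.3945]  x^+=[-0.8418, 1.6948]  P^+=[0.8559 0.3770; 0.3770 0.3057]
step 2: x^-=[-0.5198, 1.6948]  P^-=[1.2802 0.4210; 0.4210 0.4457]  H_jac=[-0.2932 0.9560]  S=[0.4214]  K=[0.0644; 0.7183]  nu=[-1.3227]  x^+=[-0.6050, 0.7447]  P^+=[1.2784 0.4015; 0.4015 0.2283]
step 3: x^-=[-0.4635, 0.7447]  P^-=[1.7093 0.4309; 0.4309 0.3683]  H_jac=[-0.5284 0.8490]  S=[0.4961]  K=[-1.0831; 0.1714]  nu=[-1.0972]  x^+=[0.7248, 0.5567]  P^+=[1.1273 0.5230; 0.5230 0.3538]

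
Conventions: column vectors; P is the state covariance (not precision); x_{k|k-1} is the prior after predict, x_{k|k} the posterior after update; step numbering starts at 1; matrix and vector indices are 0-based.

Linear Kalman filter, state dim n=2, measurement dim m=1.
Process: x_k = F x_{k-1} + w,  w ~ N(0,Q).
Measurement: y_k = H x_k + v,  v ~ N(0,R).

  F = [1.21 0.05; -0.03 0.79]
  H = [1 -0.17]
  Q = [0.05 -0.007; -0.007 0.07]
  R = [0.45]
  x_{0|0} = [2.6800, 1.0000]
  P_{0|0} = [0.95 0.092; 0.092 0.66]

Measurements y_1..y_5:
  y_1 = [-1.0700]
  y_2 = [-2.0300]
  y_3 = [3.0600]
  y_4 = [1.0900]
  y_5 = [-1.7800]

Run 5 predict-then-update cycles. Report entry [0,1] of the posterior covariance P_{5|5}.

step 1: x^-=[3.2928, 0.7096]  P^-=[1.4537 0.0724; 0.0724 0.4784]  S=[1.8929]  K=[0.7615; -0.0047]  nu=[-4.2422]  x^+=[0.0625, 0.7296]  P^+=[0.3561 0.0792; 0.0792 0.4784]
step 2: x^-=[0.1121, 0.5745]  P^-=[0.5822 0.0746; 0.0746 0.3651]  S=[1.0174]  K=[0.5598; 0.0123]  nu=[-2.0445]  x^+=[-1.0323, 0.5494]  P^+=[0.2634 0.0676; 0.0676 0.3650]
step 3: x^-=[-1.2216, 0.4650]  P^-=[0.4447 0.0623; 0.0623 0.2948]  S=[0.8820]  K=[0.4922; 0.0139]  nu=[4.3607]  x^+=[0.9246, 0.5255]  P^+=[0.2311 0.0563; 0.0563 0.2946]
step 4: x^-=[1.1450, 0.3874]  P^-=[0.3958 0.0500; 0.0500 0.2514]  S=[0.8361]  K=[0.4633; 0.0087]  nu=[0.0108]  x^+=[1.1500, 0.3875]  P^+=[0.2164 0.0466; 0.0466 0.2514]
step 5: x^-=[1.4109, 0.2716]  P^-=[0.3731 0.0396; 0.0396 0.2249]  S=[0.8161]  K=[0.4489; 0.0017]  nu=[-3.1447]  x^+=[-0.0008, 0.2664]  P^+=[0.2086 0.0390; 0.0390 0.2249]

P_post[0,1] = 0.0390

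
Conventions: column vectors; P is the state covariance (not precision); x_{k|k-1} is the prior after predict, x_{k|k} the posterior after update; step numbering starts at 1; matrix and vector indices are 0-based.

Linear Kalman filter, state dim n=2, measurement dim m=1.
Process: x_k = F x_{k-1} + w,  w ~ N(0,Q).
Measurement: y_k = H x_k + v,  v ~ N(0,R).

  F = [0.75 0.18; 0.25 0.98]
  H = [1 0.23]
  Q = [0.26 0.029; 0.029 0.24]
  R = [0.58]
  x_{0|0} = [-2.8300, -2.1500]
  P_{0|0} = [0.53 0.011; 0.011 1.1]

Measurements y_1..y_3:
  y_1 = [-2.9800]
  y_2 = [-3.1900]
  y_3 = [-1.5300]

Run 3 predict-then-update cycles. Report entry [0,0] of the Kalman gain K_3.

step 1: x^-=[-2.5095, -2.8145]  P^-=[0.5967 0.3310; 0.3310 1.3350]  S=[1.3996]  K=[0.4808; 0.4559]  nu=[0.1768]  x^+=[-2.4245, -2.7339]  P^+=[0.2733 0.0243; 0.0243 1.0441]
step 2: x^-=[-2.3105, -3.2853]  P^-=[0.4541 0.2833; 0.2833 1.2717]  S=[1.2317]  K=[0.4216; 0.4675]  nu=[-0.1239]  x^+=[-2.3627, -3.3433]  P^+=[0.2352 0.0406; 0.0406 1.0025]
step 3: x^-=[-2.3738, -3.8671]  P^-=[0.4357 0.2816; 0.2816 1.2374]  S=[1.2107]  K=[0.4134; 0.4676]  nu=[1.7332]  x^+=[-1.6573, -3.0565]  P^+=[0.2288 0.0475; 0.0475 0.9726]

K[0,0] = 0.4134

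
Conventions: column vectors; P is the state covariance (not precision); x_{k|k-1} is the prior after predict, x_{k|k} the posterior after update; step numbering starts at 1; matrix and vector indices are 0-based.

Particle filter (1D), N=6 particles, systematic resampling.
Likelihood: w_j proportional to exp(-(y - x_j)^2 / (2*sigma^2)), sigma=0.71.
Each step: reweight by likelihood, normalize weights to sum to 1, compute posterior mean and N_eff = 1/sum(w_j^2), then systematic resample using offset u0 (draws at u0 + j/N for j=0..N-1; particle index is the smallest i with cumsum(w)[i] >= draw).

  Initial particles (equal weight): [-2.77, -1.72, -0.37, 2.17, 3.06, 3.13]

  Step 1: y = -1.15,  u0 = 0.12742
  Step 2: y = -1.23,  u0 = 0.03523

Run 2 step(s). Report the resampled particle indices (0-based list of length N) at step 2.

resampled_idx = [0, 0, 1, 2, 3, 4]

step 1: w=[0.0550, 0.5385, 0.4065, 0.0000, 0.0000, 0.0000]  mean=-1.2290  Neff=2.1824  idx=[1, 1, 1, 2, 2, 2]
step 2: w=[0.2071, 0.2071, 0.2071, 0.1262, 0.1262, 0.1262]  mean=-1.2089  Neff=5.6661  idx=[0, 0, 1, 2, 3, 4]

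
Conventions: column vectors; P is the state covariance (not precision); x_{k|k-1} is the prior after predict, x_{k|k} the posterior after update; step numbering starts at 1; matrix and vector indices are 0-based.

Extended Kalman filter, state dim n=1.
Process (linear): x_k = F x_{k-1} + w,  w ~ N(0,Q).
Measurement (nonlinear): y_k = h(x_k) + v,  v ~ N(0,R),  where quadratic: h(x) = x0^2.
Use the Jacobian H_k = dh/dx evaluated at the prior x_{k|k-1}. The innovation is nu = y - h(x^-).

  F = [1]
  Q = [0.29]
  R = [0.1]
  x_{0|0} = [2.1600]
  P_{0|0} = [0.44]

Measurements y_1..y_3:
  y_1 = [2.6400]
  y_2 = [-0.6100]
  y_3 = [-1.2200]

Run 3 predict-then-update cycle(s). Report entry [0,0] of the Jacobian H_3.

step 1: x^-=[2.1600]  P^-=[0.7300]  H_jac=[4.3200]  S=[13.7236]  K=[0.2298]  nu=[-2.0256]  x^+=[1.6945]  P^+=[0.0053]
step 2: x^-=[1.6945]  P^-=[0.2953]  H_jac=[3.3891]  S=[3.4919]  K=[0.2866]  nu=[-3.4814]  x^+=[0.6967]  P^+=[0.0085]
step 3: x^-=[0.6967]  P^-=[0.2985]  H_jac=[1.3934]  S=[0.6795]  K=[0.6121]  nu=[-1.7054]  x^+=[-0.3471]  P^+=[0.0439]

H_jac[0,0] = 1.3934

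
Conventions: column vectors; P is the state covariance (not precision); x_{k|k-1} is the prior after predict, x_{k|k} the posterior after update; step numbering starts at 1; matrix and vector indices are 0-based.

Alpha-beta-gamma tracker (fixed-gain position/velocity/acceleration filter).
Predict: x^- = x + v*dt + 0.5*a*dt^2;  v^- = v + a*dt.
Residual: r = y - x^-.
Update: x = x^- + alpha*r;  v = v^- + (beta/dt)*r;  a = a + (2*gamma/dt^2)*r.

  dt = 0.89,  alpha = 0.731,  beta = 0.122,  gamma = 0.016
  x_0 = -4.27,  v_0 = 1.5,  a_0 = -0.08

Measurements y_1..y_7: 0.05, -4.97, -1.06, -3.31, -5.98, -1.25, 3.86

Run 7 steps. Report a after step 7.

step 1: x_pred=-2.9667  r=3.0167  x^+=-0.7615  v^+=1.8423  a^+=0.0419
step 2: x_pred=0.8948  r=-5.8648  x^+=-3.3924  v^+=1.0757  a^+=-0.1951
step 3: x_pred=-2.5123  r=1.4523  x^+=-1.4507  v^+=1.1011  a^+=-0.1364
step 4: x_pred=-0.5247  r=-2.7853  x^+=-2.5607  v^+=0.5979  a^+=-0.2489
step 5: x_pred=-2.1272  r=-3.8528  x^+=-4.9436  v^+=-0.1517  a^+=-0.4046
step 6: x_pred=-5.2389  r=3.9889  x^+=-2.3230  v^+=0.0350  a^+=-0.2434
step 7: x_pred=-2.3883  r=6.2483  x^+=2.1792  v^+=0.6749  a^+=0.0090

a_post = 0.0090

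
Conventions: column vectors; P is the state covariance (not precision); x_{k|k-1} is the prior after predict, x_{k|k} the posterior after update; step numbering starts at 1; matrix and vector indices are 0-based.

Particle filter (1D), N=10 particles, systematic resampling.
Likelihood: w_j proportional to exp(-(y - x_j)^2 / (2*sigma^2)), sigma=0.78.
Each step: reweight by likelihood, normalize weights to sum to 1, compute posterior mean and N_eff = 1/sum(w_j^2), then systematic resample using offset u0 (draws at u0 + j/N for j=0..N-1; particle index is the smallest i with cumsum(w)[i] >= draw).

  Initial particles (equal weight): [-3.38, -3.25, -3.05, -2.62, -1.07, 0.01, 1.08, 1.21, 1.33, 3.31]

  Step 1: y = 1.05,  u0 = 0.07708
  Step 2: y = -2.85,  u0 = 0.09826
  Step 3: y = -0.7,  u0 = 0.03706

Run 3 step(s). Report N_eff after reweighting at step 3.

N_eff = 9.1458

step 1: w=[0.0000, 0.0000, 0.0000, 0.0000, 0.0074, 0.1221, 0.2968, 0.2908, 0.2785, 0.0045]  mean=1.0508  Neff=3.7712  idx=[5, 6, 6, 6, 7, 7, 7, 8, 8, 8]
step 2: w=[0.9878, 0.0025, 0.0025, 0.0025, 0.0011, 0.0011, 0.0011, 0.0005, 0.0005, 0.0005]  mean=0.0238  Neff=1.0249  idx=[0, 0, 0, 0, 0, 0, 0, 0, 0, 6]
step 3: w=[0.1102, 0.1102, 0.1102, 0.1102, 0.1102, 0.1102, 0.1102, 0.1102, 0.1102, 0.0083]  mean=0.0200  Neff=9.1458  idx=[0, 1, 2, 3, 3, 4, 5, 6, 7, 8]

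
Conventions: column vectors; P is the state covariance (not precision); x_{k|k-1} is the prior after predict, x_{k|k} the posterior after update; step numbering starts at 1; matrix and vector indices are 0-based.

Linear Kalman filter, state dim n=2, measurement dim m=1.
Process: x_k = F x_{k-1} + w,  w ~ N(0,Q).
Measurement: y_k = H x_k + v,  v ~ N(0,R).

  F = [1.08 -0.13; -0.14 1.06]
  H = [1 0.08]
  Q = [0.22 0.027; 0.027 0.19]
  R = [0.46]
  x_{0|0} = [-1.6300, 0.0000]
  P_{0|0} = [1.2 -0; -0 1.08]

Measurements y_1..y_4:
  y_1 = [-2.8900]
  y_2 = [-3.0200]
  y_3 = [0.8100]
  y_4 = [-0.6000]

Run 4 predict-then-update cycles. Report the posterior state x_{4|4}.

x_post = [-0.7543, -0.2477]

step 1: x^-=[-1.7604, 0.2282]  P^-=[1.6379 -0.3033; -0.3033 1.4270]  S=[2.0585]  K=[0.7839; -0.0919]  nu=[-1.1479]  x^+=[-2.6602, 0.3336]  P^+=[0.3730 -0.1550; -0.1550 1.4096]
step 2: x^-=[-2.9164, 0.7261]  P^-=[0.7224 -0.4039; -0.4039 1.8272]  S=[1.1295]  K=[0.6110; -0.2282]  nu=[-0.1617]  x^+=[-3.0152, 0.7630]  P^+=[0.3008 -0.2464; -0.2464 1.7684]
step 3: x^-=[-3.3556, 1.2309]  P^-=[0.6699 -0.5488; -0.5488 2.2560]  S=[1.0565]  K=[0.5925; -0.3486]  nu=[4.0671]  x^+=[-0.9458, -0.1869]  P^+=[0.2990 -0.3306; -0.3306 2.1276]
step 4: x^-=[-0.9972, -0.0657]  P^-=[0.6975 -0.6958; -0.6958 2.6845]  S=[1.0634]  K=[0.6036; -0.4524]  nu=[0.4024]  x^+=[-0.7543, -0.2477]  P^+=[0.3101 -0.4055; -0.4055 2.4669]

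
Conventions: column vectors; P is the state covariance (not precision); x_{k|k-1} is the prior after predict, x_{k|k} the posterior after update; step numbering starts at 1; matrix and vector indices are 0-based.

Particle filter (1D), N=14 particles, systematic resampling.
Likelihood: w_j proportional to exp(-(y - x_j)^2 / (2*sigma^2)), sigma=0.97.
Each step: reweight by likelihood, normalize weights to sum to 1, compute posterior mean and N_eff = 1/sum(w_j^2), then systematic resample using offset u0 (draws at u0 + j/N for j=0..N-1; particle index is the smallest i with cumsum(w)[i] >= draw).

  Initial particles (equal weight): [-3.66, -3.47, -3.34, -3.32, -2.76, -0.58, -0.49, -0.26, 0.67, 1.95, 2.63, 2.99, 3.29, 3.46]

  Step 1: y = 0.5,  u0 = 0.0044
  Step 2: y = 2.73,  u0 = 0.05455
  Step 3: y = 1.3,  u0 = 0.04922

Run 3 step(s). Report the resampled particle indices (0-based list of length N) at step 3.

step 1: w=[0.0000, 0.0001, 0.0001, 0.0001, 0.0011, 0.1612, 0.1780, 0.2205, 0.2951, 0.0981, 0.0269, 0.0111, 0.0048, 0.0028]  mean=0.2763  Neff=4.9042  idx=[5, 5, 5, 6, 6, 7, 7, 7, 8, 8, 8, 8, 9, 9]
step 2: w=[0.0016, 0.0016, 0.0016, 0.0021, 0.0021, 0.0045, 0.0045, 0.0045, 0.0549, 0.0549, 0.0549, 0.0549, 0.3790, 0.3790]  mean=1.6168  Neff=3.3406  idx=[8, 9, 11, 12, 12, 12, 12, 12, 13, 13, 13, 13, 13, 13]
step 3: w=[0.0722, 0.0722, 0.0722, 0.0712, 0.0712, 0.0712, 0.0712, 0.0712, 0.0712, 0.0712, 0.0712, 0.0712, 0.0712, 0.0712]  mean=1.6728  Neff=13.9996  idx=[0, 1, 2, 3, 4, 5, 6, 7, 8, 9, 10, 11, 12, 13]

resampled_idx = [0, 1, 2, 3, 4, 5, 6, 7, 8, 9, 10, 11, 12, 13]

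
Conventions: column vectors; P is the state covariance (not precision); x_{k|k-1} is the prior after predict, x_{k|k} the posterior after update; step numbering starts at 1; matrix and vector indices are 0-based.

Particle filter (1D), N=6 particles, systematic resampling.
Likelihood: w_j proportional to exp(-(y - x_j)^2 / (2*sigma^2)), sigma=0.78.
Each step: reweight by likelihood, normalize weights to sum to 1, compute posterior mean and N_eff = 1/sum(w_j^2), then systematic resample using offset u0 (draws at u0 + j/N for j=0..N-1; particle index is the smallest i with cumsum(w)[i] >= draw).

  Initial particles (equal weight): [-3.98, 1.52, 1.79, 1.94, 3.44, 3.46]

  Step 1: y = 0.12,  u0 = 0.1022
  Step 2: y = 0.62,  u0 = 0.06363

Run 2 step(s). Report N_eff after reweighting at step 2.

step 1: w=[0.0000, 0.5446, 0.2756, 0.1792, 0.0003, 0.0003]  mean=1.6708  Neff=2.4713  idx=[1, 1, 1, 2, 2, 3]
step 2: w=[0.2115, 0.2115, 0.2115, 0.1336, 0.1336, 0.0983]  mean=1.6334  Neff=5.5693  idx=[0, 1, 1, 2, 3, 4]

N_eff = 5.5693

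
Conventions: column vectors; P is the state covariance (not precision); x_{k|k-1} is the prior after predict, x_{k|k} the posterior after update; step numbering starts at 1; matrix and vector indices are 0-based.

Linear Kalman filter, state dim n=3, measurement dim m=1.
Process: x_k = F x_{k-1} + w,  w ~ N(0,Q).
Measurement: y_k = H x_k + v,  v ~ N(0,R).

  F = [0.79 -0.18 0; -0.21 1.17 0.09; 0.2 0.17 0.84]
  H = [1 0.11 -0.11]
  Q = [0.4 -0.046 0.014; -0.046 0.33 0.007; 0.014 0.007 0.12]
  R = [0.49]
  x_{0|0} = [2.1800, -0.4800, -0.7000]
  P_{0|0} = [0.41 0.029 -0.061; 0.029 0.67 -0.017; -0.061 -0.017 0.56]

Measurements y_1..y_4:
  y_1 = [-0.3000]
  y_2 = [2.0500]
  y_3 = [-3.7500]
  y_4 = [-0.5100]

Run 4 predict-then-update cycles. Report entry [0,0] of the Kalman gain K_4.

step 1: x^-=[1.8086, -1.0824, -0.2336]  P^-=[0.6693 -0.2313 0.0232; -0.2313 1.2543 0.1638; 0.0232 0.1638 0.5275]  S=[1.1209]  K=[0.5721; -0.0993; -0.0150]  nu=[-2.0152]  x^+=[0.6556, -0.8822, -0.2034]  P^+=[0.3024 -0.1676 0.0328; -0.1676 1.2432 0.1622; 0.0328 0.1622 0.5273]
step 2: x^-=[0.6767, -1.1882, -0.1897]  P^-=[0.6767 -0.5195 0.0045; -0.5195 2.1647 0.4049; 0.0045 0.4049 0.5860]  S=[1.0749]  K=[0.5759; -0.3032; -0.0143]  nu=[1.4831]  x^+=[1.5309, -1.6379, -0.2110]  P^+=[0.3202 -0.3318 0.0134; -0.3318 2.0658 0.4002; 0.0134 0.4002 0.5858]
step 3: x^-=[1.5042, -2.2568, -0.1495]  P^-=[0.7611 -0.8589 -0.0829; -0.8589 3.4236 0.7802; -0.0829 0.7802 0.7021]  S=[1.1114]  K=[0.6080; -0.5112; -0.0668]  nu=[-5.0224]  x^+=[-1.5494, 0.3107, 0.1861]  P^+=[0.3503 -0.5135 -0.0377; -0.5135 3.1332 0.7423; -0.0377 0.7423 0.6971]
step 4: x^-=[-1.2800, 0.7056, -0.1008]  P^-=[0.8661 -1.2727 -0.2143; -1.2727 5.0502 1.3132; -0.2143 1.3132 0.8808]  S=[1.1633]  K=[0.6445; -0.7407; -0.1433]  nu=[0.6813]  x^+=[-0.8409, 0.2010, -0.1984]  P^+=[0.3830 -0.7174 -0.1068; -0.7174 4.4120 1.1897; -0.1068 1.1897 0.8570]

K[0,0] = 0.6445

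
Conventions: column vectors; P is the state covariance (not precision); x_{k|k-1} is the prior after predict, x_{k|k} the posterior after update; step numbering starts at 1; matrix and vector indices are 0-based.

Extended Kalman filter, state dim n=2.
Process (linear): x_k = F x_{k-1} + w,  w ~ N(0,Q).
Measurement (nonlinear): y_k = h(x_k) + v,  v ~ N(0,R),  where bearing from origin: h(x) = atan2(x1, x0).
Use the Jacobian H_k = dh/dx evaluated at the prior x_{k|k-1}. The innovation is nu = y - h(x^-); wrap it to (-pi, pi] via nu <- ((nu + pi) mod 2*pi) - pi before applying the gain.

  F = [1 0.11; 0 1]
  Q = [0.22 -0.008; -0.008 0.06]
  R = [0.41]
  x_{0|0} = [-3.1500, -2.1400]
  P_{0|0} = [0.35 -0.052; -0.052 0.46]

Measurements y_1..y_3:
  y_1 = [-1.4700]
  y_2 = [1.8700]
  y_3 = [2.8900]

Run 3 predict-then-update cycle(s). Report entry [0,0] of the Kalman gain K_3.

step 1: x^-=[-3.3854, -2.1400]  P^-=[0.5641 -0.0094; -0.0094 0.5200]  H_jac=[0.1334 -0.2111]  S=[0.4437]  K=[0.1741; -0.2502]  nu=[1.1079]  x^+=[-3.1925, -2.4171]  P^+=[0.5507 0.0099; 0.0099 0.4922]
step 2: x^-=[-3.4584, -2.4171]  P^-=[0.7788 0.0561; 0.0561 0.5522]  H_jac=[0.1358 -0.1943]  S=[0.4422]  K=[0.2145; -0.2254]  nu=[-1.8816]  x^+=[-3.8620, -1.9931]  P^+=[0.7585 0.0774; 0.0774 0.5298]
step 3: x^-=[-4.0812, -1.9931]  P^-=[1.0019 0.1277; 0.1277 0.5898]  H_jac=[0.0966 -0.1978]  S=[0.4376]  K=[0.1635; -0.2385]  nu=[-0.7059]  x^+=[-4.1966, -1.8248]  P^+=[0.9902 0.1448; 0.1448 0.5649]

K[0,0] = 0.1635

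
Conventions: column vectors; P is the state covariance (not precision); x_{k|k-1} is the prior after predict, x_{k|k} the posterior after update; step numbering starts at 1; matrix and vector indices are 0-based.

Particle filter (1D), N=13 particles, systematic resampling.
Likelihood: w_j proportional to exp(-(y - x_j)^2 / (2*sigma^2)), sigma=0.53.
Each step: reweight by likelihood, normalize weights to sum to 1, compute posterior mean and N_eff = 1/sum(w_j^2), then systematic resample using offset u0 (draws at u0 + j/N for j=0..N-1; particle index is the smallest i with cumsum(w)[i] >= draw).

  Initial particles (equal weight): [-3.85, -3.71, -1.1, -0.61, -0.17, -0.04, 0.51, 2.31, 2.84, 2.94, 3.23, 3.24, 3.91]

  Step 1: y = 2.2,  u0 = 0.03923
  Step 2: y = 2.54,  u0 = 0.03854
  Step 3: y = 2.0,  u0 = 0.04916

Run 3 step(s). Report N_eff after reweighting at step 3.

step 1: w=[0.0000, 0.0000, 0.0000, 0.0000, 0.0000, 0.0001, 0.0029, 0.4558, 0.2246, 0.1757, 0.0705, 0.0679, 0.0026]  mean=2.6664  Neff=3.3485  idx=[7, 7, 7, 7, 7, 7, 8, 8, 8, 9, 9, 10, 11]
step 2: w=[0.0878, 0.0878, 0.0878, 0.0878, 0.0878, 0.0878, 0.0822, 0.0822, 0.0822, 0.0725, 0.0725, 0.0413, 0.0403]  mean=2.6076  Neff=12.4442  idx=[0, 1, 2, 3, 3, 4, 5, 6, 7, 8, 9, 10, 12]
step 3: w=[0.1165, 0.1165, 0.1165, 0.1165, 0.1165, 0.1165, 0.1165, 0.0394, 0.0394, 0.0394, 0.0287, 0.0287, 0.0090]  mean=2.4171  Neff=9.8622  idx=[0, 1, 1, 2, 3, 3, 4, 5, 5, 6, 7, 9, 11]

N_eff = 9.8622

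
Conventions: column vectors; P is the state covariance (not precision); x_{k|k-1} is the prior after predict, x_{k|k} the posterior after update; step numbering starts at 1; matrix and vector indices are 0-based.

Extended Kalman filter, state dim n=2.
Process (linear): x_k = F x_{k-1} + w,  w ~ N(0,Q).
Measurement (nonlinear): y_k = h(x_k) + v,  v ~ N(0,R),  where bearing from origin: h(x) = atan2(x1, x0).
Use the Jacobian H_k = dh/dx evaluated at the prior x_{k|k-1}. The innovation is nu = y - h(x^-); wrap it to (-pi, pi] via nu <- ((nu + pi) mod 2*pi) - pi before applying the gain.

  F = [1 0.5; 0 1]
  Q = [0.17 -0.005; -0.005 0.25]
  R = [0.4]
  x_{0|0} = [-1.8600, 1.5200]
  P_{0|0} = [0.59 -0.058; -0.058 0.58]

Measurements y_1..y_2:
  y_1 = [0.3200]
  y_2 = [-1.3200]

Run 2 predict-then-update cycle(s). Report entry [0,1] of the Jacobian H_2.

H_jac[0,1] = 0.1667

step 1: x^-=[-1.1000, 1.5200]  P^-=[0.8470 0.2270; 0.2270 0.8300]  H_jac=[-0.4318 -0.3125]  S=[0.7002]  K=[-0.6236; -0.5104]  nu=[-1.8772]  x^+=[0.0706, 2.4781]  P^+=[0.5747 0.0042; 0.0042 0.6476]
step 2: x^-=[1.3097, 2.4781]  P^-=[0.9108 0.3230; 0.3230 0.8976]  H_jac=[-0.3154 0.1667]  S=[0.4816]  K=[-0.4847; 0.0992]  nu=[-2.4046]  x^+=[2.4753, 2.2396]  P^+=[0.7976 0.3461; 0.3461 0.8929]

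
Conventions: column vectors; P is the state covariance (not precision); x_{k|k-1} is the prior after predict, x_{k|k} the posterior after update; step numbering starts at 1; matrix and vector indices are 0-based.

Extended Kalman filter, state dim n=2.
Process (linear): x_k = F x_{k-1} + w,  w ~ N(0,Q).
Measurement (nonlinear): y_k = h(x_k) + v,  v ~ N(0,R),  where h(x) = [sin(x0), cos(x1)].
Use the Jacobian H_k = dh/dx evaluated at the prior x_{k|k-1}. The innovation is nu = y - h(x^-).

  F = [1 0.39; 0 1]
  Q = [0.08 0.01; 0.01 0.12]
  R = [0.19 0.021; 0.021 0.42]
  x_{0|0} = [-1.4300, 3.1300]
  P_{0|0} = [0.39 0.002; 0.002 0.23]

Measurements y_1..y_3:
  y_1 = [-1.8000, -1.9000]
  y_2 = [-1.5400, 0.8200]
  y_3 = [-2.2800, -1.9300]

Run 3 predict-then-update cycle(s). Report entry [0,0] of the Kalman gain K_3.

step 1: x^-=[-0.2093, 3.1300]  P^-=[0.5065 0.1017; 0.1017 0.3500]  H_jac=[0.9782 0.0000; 0.0000 -0.0116]  S=[0.6747 0.0198; 0.0198 0.4200]  K=[0.7355 -0.0376; 0.1479 -0.0166]  nu=[-1.5922, -0.9001]  x^+=[-1.3466, 2.9094]  P^+=[0.1421 0.0284; 0.0284 0.3352]
step 2: x^-=[-0.2119, 2.9094]  P^-=[0.2952 0.1691; 0.1691 0.4552]  H_jac=[0.9776 0.0000; 0.0000 -0.2301]  S=[0.4721 -0.0170; -0.0170 0.4441]  K=[0.6089 -0.0643; 0.3421 -0.2227]  nu=[-1.3297, 1.7932]  x^+=[-1.1368, 2.0551]  P^+=[0.1170 0.0617; 0.0617 0.3753]
step 3: x^-=[-0.3353, 2.0551]  P^-=[0.3022 0.2181; 0.2181 0.4953]  H_jac=[0.9443 0.0000; 0.0000 -0.8850]  S=[0.4595 -0.1613; -0.1613 0.8079]  K=[0.5777 -0.1236; 0.2772 -0.4872]  nu=[-1.9510, -1.4644]  x^+=[-1.2814, 2.2278]  P^+=[0.1135 0.0449; 0.0449 0.2247]

K[0,0] = 0.5777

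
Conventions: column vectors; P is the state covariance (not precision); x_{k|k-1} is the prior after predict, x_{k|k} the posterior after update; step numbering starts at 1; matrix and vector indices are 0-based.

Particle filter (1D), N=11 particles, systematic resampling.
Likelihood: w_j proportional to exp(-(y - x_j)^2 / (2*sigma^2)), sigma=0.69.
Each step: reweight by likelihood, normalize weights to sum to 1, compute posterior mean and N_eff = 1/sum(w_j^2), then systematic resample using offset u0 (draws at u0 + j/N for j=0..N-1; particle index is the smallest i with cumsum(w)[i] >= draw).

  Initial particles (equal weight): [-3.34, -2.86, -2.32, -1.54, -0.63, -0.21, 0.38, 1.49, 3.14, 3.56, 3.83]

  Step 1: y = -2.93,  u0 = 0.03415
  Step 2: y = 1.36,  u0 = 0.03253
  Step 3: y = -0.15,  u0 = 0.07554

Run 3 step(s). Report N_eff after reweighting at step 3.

step 1: w=[0.3168, 0.3761, 0.2557, 0.0497, 0.0015, 0.0002, 0.0000, 0.0000, 0.0000, 0.0000, 0.0000]  mean=-2.8047  Neff=3.2288  idx=[0, 0, 0, 0, 1, 1, 1, 1, 2, 2, 2]
step 2: w=[0.0000, 0.0000, 0.0000, 0.0000, 0.0037, 0.0037, 0.0037, 0.0037, 0.3283, 0.3283, 0.3283]  mean=-2.3282  Neff=3.0918  idx=[8, 8, 8, 8, 9, 9, 9, 9, 10, 10, 10]
step 3: w=[0.0909, 0.0909, 0.0909, 0.0909, 0.0909, 0.0909, 0.0909, 0.0909, 0.0909, 0.0909, 0.0909]  mean=-2.3200  Neff=11.0000  idx=[0, 1, 2, 3, 4, 5, 6, 7, 8, 9, 10]

N_eff = 11.0000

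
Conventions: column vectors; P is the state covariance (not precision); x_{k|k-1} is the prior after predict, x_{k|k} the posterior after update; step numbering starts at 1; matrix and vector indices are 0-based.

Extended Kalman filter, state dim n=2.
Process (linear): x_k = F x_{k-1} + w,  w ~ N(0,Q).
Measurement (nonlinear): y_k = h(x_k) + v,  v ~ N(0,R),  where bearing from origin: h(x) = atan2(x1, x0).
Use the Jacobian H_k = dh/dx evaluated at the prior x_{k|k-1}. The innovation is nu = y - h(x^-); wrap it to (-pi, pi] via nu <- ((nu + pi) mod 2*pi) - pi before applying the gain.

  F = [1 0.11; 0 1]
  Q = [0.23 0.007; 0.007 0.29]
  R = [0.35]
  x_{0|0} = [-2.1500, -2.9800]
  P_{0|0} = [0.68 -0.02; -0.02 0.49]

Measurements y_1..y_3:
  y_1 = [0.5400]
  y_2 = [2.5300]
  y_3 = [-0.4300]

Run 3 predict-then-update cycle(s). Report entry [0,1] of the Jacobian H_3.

step 1: x^-=[-2.4778, -2.9800]  P^-=[0.9115 0.0409; 0.0409 0.7800]  H_jac=[0.1984 -0.1650]  S=[0.4044]  K=[0.4305; -0.2981]  nu=[2.8044]  x^+=[-1.2705, -3.8160]  P^+=[0.8366 0.0928; 0.0928 0.7441]
step 2: x^-=[-1.6903, -3.8160]  P^-=[1.0960 0.1816; 0.1816 1.0341]  H_jac=[0.2191 -0.0970]  S=[0.4046]  K=[0.5498; -0.1496]  nu=[-1.7654]  x^+=[-2.6610, -3.5518]  P^+=[0.9737 0.2149; 0.2149 1.0250]
step 3: x^-=[-3.0517, -3.5518]  P^-=[1.2634 0.3347; 0.3347 1.3150]  H_jac=[0.1620 -0.1392]  S=[0.3935]  K=[0.4016; -0.3273]  nu=[1.8506]  x^+=[-2.3084, -4.1575]  P^+=[1.1999 0.3864; 0.3864 1.2728]

H_jac[0,1] = -0.1392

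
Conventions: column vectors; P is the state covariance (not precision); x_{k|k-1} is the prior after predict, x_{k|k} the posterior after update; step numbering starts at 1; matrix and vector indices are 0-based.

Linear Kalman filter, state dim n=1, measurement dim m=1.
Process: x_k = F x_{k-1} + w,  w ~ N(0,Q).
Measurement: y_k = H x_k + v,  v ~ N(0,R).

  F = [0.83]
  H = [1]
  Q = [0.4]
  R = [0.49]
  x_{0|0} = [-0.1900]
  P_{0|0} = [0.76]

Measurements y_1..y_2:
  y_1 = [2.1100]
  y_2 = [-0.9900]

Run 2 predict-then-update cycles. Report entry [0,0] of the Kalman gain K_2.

step 1: x^-=[-0.1577]  P^-=[0.9236]  S=[1.4136]  K=[0.6534]  nu=[2.2677]  x^+=[1.3239]  P^+=[0.3201]
step 2: x^-=[1.0989]  P^-=[0.6205]  S=[1.1105]  K=[0.5588]  nu=[-2.0889]  x^+=[-0.0683]  P^+=[0.2738]

K[0,0] = 0.5588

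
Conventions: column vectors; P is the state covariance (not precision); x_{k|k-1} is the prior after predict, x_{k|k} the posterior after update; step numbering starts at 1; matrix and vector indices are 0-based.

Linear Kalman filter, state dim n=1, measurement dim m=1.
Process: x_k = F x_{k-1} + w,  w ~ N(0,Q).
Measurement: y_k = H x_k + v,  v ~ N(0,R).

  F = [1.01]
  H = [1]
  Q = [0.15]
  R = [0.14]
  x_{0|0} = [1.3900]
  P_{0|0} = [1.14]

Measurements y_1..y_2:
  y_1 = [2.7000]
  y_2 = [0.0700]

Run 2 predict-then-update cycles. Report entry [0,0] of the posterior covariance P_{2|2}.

step 1: x^-=[1.4039]  P^-=[1.3129]  S=[1.4529]  K=[0.9036]  nu=[1.2961]  x^+=[2.5751]  P^+=[0.1265]
step 2: x^-=[2.6009]  P^-=[0.2791]  S=[0.4191]  K=[0.6659]  nu=[-2.5309]  x^+=[0.9155]  P^+=[0.0932]

P_post[0,0] = 0.0932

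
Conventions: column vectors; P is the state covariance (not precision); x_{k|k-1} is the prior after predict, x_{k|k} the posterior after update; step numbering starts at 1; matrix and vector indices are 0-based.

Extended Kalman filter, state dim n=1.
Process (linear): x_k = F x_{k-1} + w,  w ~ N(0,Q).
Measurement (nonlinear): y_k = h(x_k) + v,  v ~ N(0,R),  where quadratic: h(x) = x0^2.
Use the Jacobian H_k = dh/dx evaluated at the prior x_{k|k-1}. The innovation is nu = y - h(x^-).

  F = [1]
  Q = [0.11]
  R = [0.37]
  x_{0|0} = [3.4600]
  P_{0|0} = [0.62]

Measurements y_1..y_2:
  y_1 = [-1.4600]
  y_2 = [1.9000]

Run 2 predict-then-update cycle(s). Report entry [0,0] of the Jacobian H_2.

step 1: x^-=[3.4600]  P^-=[0.7300]  H_jac=[6.9200]  S=[35.3271]  K=[0.1430]  nu=[-13.4316]  x^+=[1.5393]  P^+=[0.0076]
step 2: x^-=[1.5393]  P^-=[0.1176]  H_jac=[3.0787]  S=[1.4851]  K=[0.2439]  nu=[-0.4696]  x^+=[1.4248]  P^+=[0.0293]

H_jac[0,0] = 3.0787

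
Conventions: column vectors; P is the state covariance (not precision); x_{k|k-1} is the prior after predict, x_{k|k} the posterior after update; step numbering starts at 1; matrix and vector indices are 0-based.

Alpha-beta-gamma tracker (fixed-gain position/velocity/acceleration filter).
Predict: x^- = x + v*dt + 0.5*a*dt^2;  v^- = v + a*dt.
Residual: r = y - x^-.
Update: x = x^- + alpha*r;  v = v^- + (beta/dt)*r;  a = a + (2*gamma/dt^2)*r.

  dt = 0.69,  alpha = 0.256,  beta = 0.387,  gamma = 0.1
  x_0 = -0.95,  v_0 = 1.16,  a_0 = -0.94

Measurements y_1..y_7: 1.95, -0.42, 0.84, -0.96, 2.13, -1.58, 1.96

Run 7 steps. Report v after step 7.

step 1: x_pred=-0.3734  r=2.3234  x^+=0.2214  v^+=1.8145  a^+=0.0360
step 2: x_pred=1.4820  r=-1.9020  x^+=0.9951  v^+=0.7726  a^+=-0.7630
step 3: x_pred=1.3465  r=-0.5065  x^+=1.2169  v^+=-0.0380  a^+=-0.9758
step 4: x_pred=0.9584  r=-1.9184  x^+=0.4673  v^+=-1.7872  a^+=-1.7816
step 5: x_pred=-1.1900  r=3.3200  x^+=-0.3401  v^+=-1.1544  a^+=-0.3870
step 6: x_pred=-1.2288  r=-0.3512  x^+=-1.3187  v^+=-1.6184  a^+=-0.5345
step 7: x_pred=-2.5627  r=4.5227  x^+=-1.4049  v^+=0.5494  a^+=1.3654

v_post = 0.5494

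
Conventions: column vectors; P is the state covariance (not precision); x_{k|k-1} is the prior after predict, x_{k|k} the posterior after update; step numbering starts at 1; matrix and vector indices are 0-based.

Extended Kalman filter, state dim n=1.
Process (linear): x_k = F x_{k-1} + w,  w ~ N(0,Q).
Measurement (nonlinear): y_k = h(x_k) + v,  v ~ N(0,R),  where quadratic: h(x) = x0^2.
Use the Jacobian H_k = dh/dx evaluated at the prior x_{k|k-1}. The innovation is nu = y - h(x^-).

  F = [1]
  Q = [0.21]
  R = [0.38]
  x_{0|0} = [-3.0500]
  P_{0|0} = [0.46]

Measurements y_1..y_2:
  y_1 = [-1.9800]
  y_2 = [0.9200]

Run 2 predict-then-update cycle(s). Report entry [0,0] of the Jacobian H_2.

H_jac[0,0] = -2.4564

step 1: x^-=[-3.0500]  P^-=[0.6700]  H_jac=[-6.1000]  S=[25.3107]  K=[-0.1615]  nu=[-11.2825]  x^+=[-1.2282]  P^+=[0.0101]
step 2: x^-=[-1.2282]  P^-=[0.2201]  H_jac=[-2.4564]  S=[1.7078]  K=[-0.3165]  nu=[-0.5884]  x^+=[-1.0419]  P^+=[0.0490]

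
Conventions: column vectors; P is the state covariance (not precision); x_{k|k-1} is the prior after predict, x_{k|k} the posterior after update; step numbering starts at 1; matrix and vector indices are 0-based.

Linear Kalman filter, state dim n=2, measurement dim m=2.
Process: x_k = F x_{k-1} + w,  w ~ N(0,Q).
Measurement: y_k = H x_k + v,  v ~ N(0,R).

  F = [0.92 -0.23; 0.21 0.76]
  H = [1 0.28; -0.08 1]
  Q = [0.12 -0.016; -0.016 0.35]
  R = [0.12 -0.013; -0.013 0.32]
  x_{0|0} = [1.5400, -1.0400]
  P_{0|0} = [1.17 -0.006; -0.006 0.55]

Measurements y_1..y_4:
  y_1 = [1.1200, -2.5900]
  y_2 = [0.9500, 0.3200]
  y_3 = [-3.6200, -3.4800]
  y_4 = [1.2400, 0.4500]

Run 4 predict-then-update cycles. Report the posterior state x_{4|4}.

x_post = [0.5571, -0.3868]

step 1: x^-=[1.6560, -0.4670]  P^-=[1.1419 0.1100; 0.1100 0.7174]  S=[1.3798 0.2040; 0.2040 1.0271]  K=[0.8729 -0.1553; 0.1270 0.6647]  nu=[-0.4052, -1.9905]  x^+=[1.6113, -1.8415]  P^+=[0.1211 -0.0513; -0.0513 0.2069]
step 2: x^-=[1.9059, -1.0611]  P^-=[0.2552 -0.0622; -0.0622 0.4585]  S=[0.3763 0.0342; 0.0342 0.7901]  K=[0.6439 -0.1324; 0.1231 0.5813]  nu=[-0.6588, 1.5336]  x^+=[1.2787, -0.2508]  P^+=[0.0912 -0.0434; -0.0434 0.1809]
step 3: x^-=[1.2341, 0.0779]  P^-=[0.2251 -0.0583; -0.0583 0.4447]  S=[0.3473 0.0365; 0.0365 0.7754]  K=[0.6145 -0.1273; 0.1304 0.5733]  nu=[-4.8759, -3.4592]  x^+=[-1.3218, -2.5409]  P^+=[0.0871 -0.0418; -0.0418 0.1784]
step 4: x^-=[-0.6316, -2.2087]  P^-=[0.2208 -0.0575; -0.0575 0.4436]  S=[0.3434 0.0373; 0.0373 0.7742]  K=[0.6099 -0.1265; 0.1320 0.5725]  nu=[2.4900, 2.6082]  x^+=[0.5571, -0.3868]  P^+=[0.0865 -0.0415; -0.0415 0.1782]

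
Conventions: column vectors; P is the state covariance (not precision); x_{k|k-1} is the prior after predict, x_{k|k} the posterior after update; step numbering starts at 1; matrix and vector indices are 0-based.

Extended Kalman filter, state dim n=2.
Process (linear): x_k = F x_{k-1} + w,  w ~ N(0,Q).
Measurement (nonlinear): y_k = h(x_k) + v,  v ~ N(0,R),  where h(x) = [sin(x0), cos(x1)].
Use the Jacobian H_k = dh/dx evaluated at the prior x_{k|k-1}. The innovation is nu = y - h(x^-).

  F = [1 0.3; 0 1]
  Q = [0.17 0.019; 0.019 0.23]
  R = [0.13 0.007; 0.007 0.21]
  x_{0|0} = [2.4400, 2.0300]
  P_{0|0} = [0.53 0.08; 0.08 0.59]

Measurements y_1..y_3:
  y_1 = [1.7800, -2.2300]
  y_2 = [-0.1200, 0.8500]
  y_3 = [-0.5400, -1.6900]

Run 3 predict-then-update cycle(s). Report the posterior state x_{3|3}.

x_post = [4.0358, 3.2522]

step 1: x^-=[3.0490, 2.0300]  P^-=[0.8011 0.2760; 0.2760 0.8200]  H_jac=[-0.9957 0.0000; 0.0000 -0.8964]  S=[0.9243 0.2533; 0.2533 0.8689]  K=[-0.8532 -0.0360; -0.0711 -0.8252]  nu=[1.6875, -1.7868]  x^+=[1.6735, 3.3844]  P^+=[0.1116 0.0151; 0.0151 0.1939]
step 2: x^-=[2.6888, 3.3844]  P^-=[0.3081 0.0923; 0.0923 0.4239]  H_jac=[-0.8992 0.0000; 0.0000 0.2404]  S=[0.3792 -0.0129; -0.0129 0.2345]  K=[-0.7289 0.0543; -0.2043 0.4233]  nu=[-0.5575, 1.8207]  x^+=[3.1941, 4.2690]  P^+=[0.1050 0.0262; 0.0262 0.3638]
step 3: x^-=[4.4748, 4.2690]  P^-=[0.3234 0.1544; 0.1544 0.5938]  H_jac=[-0.2353 0.0000; 0.0000 0.9033]  S=[0.1479 -0.0258; -0.0258 0.6945]  K=[-0.4827 0.1828; -0.1115 0.7682]  nu=[0.4319, -1.2610]  x^+=[4.0358, 3.2522]  P^+=[0.2612 0.0388; 0.0388 0.1777]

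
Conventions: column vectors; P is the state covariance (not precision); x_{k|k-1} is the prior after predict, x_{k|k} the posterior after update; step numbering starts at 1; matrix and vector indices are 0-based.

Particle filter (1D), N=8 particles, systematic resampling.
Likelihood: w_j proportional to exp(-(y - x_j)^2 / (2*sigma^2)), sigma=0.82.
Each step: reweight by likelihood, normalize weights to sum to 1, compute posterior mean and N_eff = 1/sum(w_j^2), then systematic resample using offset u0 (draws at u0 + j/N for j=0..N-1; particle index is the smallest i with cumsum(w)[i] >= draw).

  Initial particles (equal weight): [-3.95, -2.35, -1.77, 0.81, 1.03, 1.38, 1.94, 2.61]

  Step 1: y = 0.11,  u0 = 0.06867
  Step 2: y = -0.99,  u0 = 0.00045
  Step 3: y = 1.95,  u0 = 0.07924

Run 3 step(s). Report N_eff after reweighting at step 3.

N_eff = 7.8058

step 1: w=[0.0000, 0.0065, 0.0424, 0.4075, 0.3126, 0.1768, 0.0486, 0.0056]  mean=0.9147  Neff=3.3417  idx=[3, 3, 3, 3, 4, 4, 5, 5]
step 2: w=[0.1848, 0.1848, 0.1848, 0.1848, 0.0989, 0.0989, 0.0316, 0.0316]  mean=0.8895  Neff=6.3244  idx=[0, 0, 1, 2, 2, 3, 4, 5]
step 3: w=[0.1136, 0.1136, 0.1136, 0.1136, 0.1136, 0.1136, 0.1591, 0.1591]  mean=0.8800  Neff=7.8058  idx=[0, 1, 2, 3, 5, 6, 6, 7]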